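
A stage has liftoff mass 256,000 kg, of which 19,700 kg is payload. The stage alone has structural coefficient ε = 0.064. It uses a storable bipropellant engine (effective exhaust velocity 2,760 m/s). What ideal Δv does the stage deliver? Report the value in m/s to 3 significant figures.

Stage wet mass = m₀ − payload = 256,000 − 19,700 = 236,300 kg.
Stage dry mass = ε × stage wet mass = 0.064 × 236,300 = 15,123.2 kg.
Burnout mass m_f = stage dry + payload = 15,123.2 + 19,700 = 34,823.2 kg.
Δv = v_e · ln(256,000/34,823.2) = 2760.0 × ln(7.351) = 2760.0 × 1.9949 ≈ 5506 m/s.

Δv ≈ 5510 m/s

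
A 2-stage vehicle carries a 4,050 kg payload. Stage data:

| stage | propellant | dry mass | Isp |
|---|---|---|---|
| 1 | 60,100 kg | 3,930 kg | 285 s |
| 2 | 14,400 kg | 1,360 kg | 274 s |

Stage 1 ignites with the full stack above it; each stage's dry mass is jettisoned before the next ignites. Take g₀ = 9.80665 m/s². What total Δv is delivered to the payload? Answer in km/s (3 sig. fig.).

Δv ≈ 7.01 km/s

Ignition mass of stage 1 = 60,100+3,930 + 14,400+1,360 + 4,050 = 83,840 kg.
Stage 1: m₀ = 83,840 kg, m_f = 83,840 − 60,100 = 23,740 kg; Δv = 285×9.80665×ln(3.532) = 2794.9×1.2617 ≈ 3526 m/s.
Stage 2: m₀ = 19,810 kg, m_f = 19,810 − 14,400 = 5,410 kg; Δv = 274×9.80665×ln(3.662) = 2687.0×1.2979 ≈ 3488 m/s.
Total Δv = 3526 + 3488 = 7014 m/s.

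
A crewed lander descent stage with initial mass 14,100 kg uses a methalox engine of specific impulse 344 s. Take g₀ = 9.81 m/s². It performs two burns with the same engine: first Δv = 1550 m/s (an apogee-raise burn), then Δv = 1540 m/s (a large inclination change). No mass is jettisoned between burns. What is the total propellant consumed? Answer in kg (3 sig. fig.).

v_e = Isp · g₀ = 344 × 9.81 = 3374.6 m/s.
After the first burn: m = 14100 × exp(−1550/3374.6) = 14100 × 0.63172 = 8,907.25 kg.
After the second burn: m = 8,907.25 × exp(−1540/3374.6) = 8,907.25 × 0.63360 = 5,643.63 kg.
Total propellant = m₀ − m_final = 14100 − 5,643.63 = 8,456.37 kg.

total propellant consumed ≈ 8460 kg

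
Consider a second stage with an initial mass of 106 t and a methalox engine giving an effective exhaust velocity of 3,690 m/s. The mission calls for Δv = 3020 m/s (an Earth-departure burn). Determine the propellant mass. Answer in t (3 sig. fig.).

m₀/m_f = exp(Δv / v_e) = exp(3020 / 3690.0) = exp(0.8184) = 2.2669.
m_f = 106 / 2.2669 = 46.7599 t, so propellant = m₀ − m_f = 106 − 46.7599 = 59.2401 t.

propellant mass ≈ 59.2 t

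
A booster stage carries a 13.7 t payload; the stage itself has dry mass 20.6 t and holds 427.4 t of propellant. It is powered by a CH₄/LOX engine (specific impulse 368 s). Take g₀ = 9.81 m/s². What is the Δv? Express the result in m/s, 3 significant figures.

v_e = Isp · g₀ = 368 × 9.81 = 3610.1 m/s.
m₀ = payload + dry + propellant = 13.7 + 20.6 + 427.4 = 461.7 t.
m_f = payload + dry = 13.7 + 20.6 = 34.3 t.
Δv = v_e · ln(m₀/m_f) = 3610.1 × ln(13.46) = 3610.1 × 2.5998 ≈ 9385.4 m/s.

Δv ≈ 9390 m/s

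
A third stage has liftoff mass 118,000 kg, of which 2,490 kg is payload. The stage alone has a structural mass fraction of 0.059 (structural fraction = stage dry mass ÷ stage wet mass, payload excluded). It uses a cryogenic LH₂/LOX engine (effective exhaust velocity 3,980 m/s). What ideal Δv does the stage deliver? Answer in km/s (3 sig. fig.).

Stage wet mass = m₀ − payload = 118,000 − 2,490 = 115,510 kg.
Stage dry mass = ε × stage wet mass = 0.059 × 115,510 = 6,815.09 kg.
Burnout mass m_f = stage dry + payload = 6,815.09 + 2,490 = 9,305.09 kg.
By the Tsiolkovsky rocket equation, Δv = v_e · ln(118,000/9,305.09) = 3980.0 × ln(12.68) = 3980.0 × 2.5401 ≈ 10110 m/s.

Δv ≈ 10.1 km/s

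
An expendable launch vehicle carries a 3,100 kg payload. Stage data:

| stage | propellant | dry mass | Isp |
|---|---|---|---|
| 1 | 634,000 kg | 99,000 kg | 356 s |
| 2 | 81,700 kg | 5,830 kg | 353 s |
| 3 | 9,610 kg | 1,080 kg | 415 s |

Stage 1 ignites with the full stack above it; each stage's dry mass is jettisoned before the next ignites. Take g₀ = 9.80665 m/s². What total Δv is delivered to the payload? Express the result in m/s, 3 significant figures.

Ignition mass of stage 1 = 634,000+99,000 + 81,700+5,830 + 9,610+1,080 + 3,100 = 834,320 kg.
Stage 1: m₀ = 834,320 kg, m_f = 834,320 − 634,000 = 200,320 kg; Δv = 356×9.80665×ln(4.165) = 3491.2×1.4267 ≈ 4981 m/s.
Stage 2: m₀ = 101,320 kg, m_f = 101,320 − 81,700 = 19,620 kg; Δv = 353×9.80665×ln(5.164) = 3461.7×1.6417 ≈ 5683 m/s.
Stage 3: m₀ = 13,790 kg, m_f = 13,790 − 9,610 = 4,180 kg; Δv = 415×9.80665×ln(3.299) = 4069.8×1.1936 ≈ 4858 m/s.
Total Δv = 4981 + 5683 + 4858 = 15522 m/s.

Δv ≈ 15500 m/s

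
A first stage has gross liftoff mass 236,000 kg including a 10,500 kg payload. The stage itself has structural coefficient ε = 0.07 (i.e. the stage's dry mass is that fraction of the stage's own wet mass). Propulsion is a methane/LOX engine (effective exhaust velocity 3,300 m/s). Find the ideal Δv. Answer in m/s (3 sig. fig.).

Δv ≈ 7240 m/s

Stage wet mass = m₀ − payload = 236,000 − 10,500 = 225,500 kg.
Stage dry mass = ε × stage wet mass = 0.07 × 225,500 = 15,785 kg.
Burnout mass m_f = stage dry + payload = 15,785 + 10,500 = 26,285 kg.
From the ideal rocket equation, Δv = v_e · ln(236,000/26,285) = 3300.0 × ln(8.979) = 3300.0 × 2.1948 ≈ 7243 m/s.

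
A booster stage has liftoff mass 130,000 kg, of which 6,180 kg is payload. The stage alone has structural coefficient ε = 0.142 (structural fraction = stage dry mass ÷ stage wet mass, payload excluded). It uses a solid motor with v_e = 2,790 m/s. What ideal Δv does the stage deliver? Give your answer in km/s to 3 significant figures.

Stage wet mass = m₀ − payload = 130,000 − 6,180 = 123,820 kg.
Stage dry mass = ε × stage wet mass = 0.142 × 123,820 = 17,582.4 kg.
Burnout mass m_f = stage dry + payload = 17,582.4 + 6,180 = 23,762.4 kg.
Using Δv = v_e ln(m₀/m_f): Δv = v_e · ln(130,000/23,762.4) = 2790.0 × ln(5.471) = 2790.0 × 1.6994 ≈ 4741 m/s.

Δv ≈ 4.74 km/s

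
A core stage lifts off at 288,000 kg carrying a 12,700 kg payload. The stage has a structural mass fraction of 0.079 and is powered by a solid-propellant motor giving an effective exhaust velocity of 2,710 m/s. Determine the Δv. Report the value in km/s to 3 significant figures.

Δv ≈ 5.75 km/s

Stage wet mass = m₀ − payload = 288,000 − 12,700 = 275,300 kg.
Stage dry mass = ε × stage wet mass = 0.079 × 275,300 = 21,748.7 kg.
Burnout mass m_f = stage dry + payload = 21,748.7 + 12,700 = 34,448.7 kg.
By the Tsiolkovsky rocket equation, Δv = v_e · ln(288,000/34,448.7) = 2710.0 × ln(8.36) = 2710.0 × 2.1235 ≈ 5755 m/s.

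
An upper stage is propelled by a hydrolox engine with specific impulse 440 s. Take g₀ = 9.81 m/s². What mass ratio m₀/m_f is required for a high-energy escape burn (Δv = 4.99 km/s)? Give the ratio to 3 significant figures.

mass ratio ≈ 3.18

v_e = Isp · g₀ = 440 × 9.81 = 4316.4 m/s.
m₀/m_f = exp(Δv / v_e) = exp(4990 / 4316.4) = exp(1.1561) = 3.1774.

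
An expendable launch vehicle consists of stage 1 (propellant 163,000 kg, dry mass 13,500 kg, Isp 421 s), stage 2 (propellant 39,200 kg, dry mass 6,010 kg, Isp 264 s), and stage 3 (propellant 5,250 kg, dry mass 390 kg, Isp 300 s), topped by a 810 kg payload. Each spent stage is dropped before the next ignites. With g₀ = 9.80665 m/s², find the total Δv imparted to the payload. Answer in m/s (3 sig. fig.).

Ignition mass of stage 1 = 163,000+13,500 + 39,200+6,010 + 5,250+390 + 810 = 228,160 kg.
Stage 1: m₀ = 228,160 kg, m_f = 228,160 − 163,000 = 65,160 kg; Δv = 421×9.80665×ln(3.502) = 4128.6×1.2532 ≈ 5174 m/s.
Stage 2: m₀ = 51,660 kg, m_f = 51,660 − 39,200 = 12,460 kg; Δv = 264×9.80665×ln(4.146) = 2589.0×1.4222 ≈ 3682 m/s.
Stage 3: m₀ = 6,450 kg, m_f = 6,450 − 5,250 = 1,200 kg; Δv = 300×9.80665×ln(5.375) = 2942.0×1.6818 ≈ 4948 m/s.
Total Δv = 5174 + 3682 + 4948 = 13804 m/s.

Δv ≈ 13800 m/s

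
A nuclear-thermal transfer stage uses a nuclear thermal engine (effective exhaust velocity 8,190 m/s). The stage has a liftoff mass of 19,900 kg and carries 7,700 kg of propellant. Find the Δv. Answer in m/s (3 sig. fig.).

m_f = m₀ − m_prop = 19,900 − 7,700 = 12,200 kg.
By the Tsiolkovsky rocket equation, Δv = v_e · ln(m₀/m_f) = 8190.0 × ln(1.631) = 8190.0 × 0.4893 ≈ 4007.2 m/s.

Δv ≈ 4010 m/s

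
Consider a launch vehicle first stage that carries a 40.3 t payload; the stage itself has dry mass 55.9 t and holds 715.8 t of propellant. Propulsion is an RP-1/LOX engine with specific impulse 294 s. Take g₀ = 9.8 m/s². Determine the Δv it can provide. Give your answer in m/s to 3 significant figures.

Δv ≈ 6150 m/s

v_e = Isp · g₀ = 294 × 9.8 = 2881.2 m/s.
m₀ = payload + dry + propellant = 40.3 + 55.9 + 715.8 = 812 t.
m_f = payload + dry = 40.3 + 55.9 = 96.2 t.
Rocket equation: Δv = v_e · ln(m₀/m_f) = 2881.2 × ln(8.441) = 2881.2 × 2.1331 ≈ 6145.8 m/s.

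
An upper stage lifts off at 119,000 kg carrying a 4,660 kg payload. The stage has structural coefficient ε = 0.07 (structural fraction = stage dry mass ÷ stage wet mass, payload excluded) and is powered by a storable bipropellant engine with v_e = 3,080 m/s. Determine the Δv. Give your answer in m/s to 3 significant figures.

Δv ≈ 6900 m/s

Stage wet mass = m₀ − payload = 119,000 − 4,660 = 114,340 kg.
Stage dry mass = ε × stage wet mass = 0.07 × 114,340 = 8,003.8 kg.
Burnout mass m_f = stage dry + payload = 8,003.8 + 4,660 = 12,663.8 kg.
Δv = v_e · ln(119,000/12,663.8) = 3080.0 × ln(9.397) = 3080.0 × 2.2404 ≈ 6900 m/s.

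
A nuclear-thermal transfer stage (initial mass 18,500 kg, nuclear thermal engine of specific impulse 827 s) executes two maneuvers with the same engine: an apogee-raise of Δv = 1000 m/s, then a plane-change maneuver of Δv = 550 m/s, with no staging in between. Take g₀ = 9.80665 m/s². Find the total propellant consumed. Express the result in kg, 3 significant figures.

total propellant consumed ≈ 3220 kg

v_e = Isp · g₀ = 827 × 9.80665 = 8110.1 m/s.
After the first burn: m = 18500 × exp(−1000/8110.1) = 18500 × 0.88400 = 16,354 kg.
After the second burn: m = 16,354 × exp(−550/8110.1) = 16,354 × 0.93443 = 15,281.7 kg.
Total propellant = m₀ − m_final = 18500 − 15,281.7 = 3,218.3 kg.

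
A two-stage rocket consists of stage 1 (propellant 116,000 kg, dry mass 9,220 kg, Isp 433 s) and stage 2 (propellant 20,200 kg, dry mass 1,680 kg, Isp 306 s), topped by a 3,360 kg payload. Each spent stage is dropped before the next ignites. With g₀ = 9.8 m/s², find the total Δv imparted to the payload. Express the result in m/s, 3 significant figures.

Ignition mass of stage 1 = 116,000+9,220 + 20,200+1,680 + 3,360 = 150,460 kg.
Stage 1: m₀ = 150,460 kg, m_f = 150,460 − 116,000 = 34,460 kg; Δv = 433×9.8×ln(4.366) = 4243.4×1.4739 ≈ 6254 m/s.
Stage 2: m₀ = 25,240 kg, m_f = 25,240 − 20,200 = 5,040 kg; Δv = 306×9.8×ln(5.008) = 2998.8×1.6110 ≈ 4831 m/s.
Total Δv = 6254 + 4831 = 11085 m/s.

Δv ≈ 11100 m/s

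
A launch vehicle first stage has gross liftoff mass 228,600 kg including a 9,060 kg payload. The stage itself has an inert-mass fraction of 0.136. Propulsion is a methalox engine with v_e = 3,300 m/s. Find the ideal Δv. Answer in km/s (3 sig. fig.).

Stage wet mass = m₀ − payload = 228,600 − 9,060 = 219,540 kg.
Stage dry mass = ε × stage wet mass = 0.136 × 219,540 = 29,857.4 kg.
Burnout mass m_f = stage dry + payload = 29,857.4 + 9,060 = 38,917.4 kg.
Using Δv = v_e ln(m₀/m_f): Δv = v_e · ln(228,600/38,917.4) = 3300.0 × ln(5.874) = 3300.0 × 1.7705 ≈ 5843 m/s.

Δv ≈ 5.84 km/s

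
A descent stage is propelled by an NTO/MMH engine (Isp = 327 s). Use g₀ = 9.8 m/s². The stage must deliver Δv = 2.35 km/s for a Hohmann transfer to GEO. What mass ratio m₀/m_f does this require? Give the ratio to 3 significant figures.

v_e = Isp · g₀ = 327 × 9.8 = 3204.6 m/s.
From the ideal rocket equation, m₀/m_f = exp(Δv / v_e) = exp(2350 / 3204.6) = exp(0.7333) = 2.0820.

mass ratio ≈ 2.08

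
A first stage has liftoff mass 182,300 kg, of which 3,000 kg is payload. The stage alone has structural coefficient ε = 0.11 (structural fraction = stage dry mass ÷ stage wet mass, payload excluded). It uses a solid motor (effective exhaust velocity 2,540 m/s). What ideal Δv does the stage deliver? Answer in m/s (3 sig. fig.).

Stage wet mass = m₀ − payload = 182,300 − 3,000 = 179,300 kg.
Stage dry mass = ε × stage wet mass = 0.11 × 179,300 = 19,723 kg.
Burnout mass m_f = stage dry + payload = 19,723 + 3,000 = 22,723 kg.
Δv = v_e · ln(182,300/22,723) = 2540.0 × ln(8.023) = 2540.0 × 2.0823 ≈ 5289 m/s.

Δv ≈ 5290 m/s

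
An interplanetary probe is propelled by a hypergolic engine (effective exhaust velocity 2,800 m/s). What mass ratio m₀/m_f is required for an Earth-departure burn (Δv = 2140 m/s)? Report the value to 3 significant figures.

mass ratio ≈ 2.15

m₀/m_f = exp(Δv / v_e) = exp(2140 / 2800.0) = exp(0.7643) = 2.1475.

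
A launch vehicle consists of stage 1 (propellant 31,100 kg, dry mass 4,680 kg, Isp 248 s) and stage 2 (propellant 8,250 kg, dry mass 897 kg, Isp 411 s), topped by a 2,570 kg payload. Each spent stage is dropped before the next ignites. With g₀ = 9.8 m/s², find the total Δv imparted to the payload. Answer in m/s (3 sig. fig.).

Δv ≈ 7490 m/s

Ignition mass of stage 1 = 31,100+4,680 + 8,250+897 + 2,570 = 47,497 kg.
Stage 1: m₀ = 47,497 kg, m_f = 47,497 − 31,100 = 16,397 kg; Δv = 248×9.8×ln(2.897) = 2430.4×1.0636 ≈ 2585 m/s.
Stage 2: m₀ = 11,717 kg, m_f = 11,717 − 8,250 = 3,467 kg; Δv = 411×9.8×ln(3.38) = 4027.8×1.2178 ≈ 4905 m/s.
Total Δv = 2585 + 4905 = 7490 m/s.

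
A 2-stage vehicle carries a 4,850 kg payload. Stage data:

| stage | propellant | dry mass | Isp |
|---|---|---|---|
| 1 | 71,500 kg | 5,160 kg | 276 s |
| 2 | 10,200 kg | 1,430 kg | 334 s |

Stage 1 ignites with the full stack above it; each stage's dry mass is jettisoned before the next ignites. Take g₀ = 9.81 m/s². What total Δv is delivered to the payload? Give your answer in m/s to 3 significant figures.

Ignition mass of stage 1 = 71,500+5,160 + 10,200+1,430 + 4,850 = 93,140 kg.
Stage 1: m₀ = 93,140 kg, m_f = 93,140 − 71,500 = 21,640 kg; Δv = 276×9.81×ln(4.304) = 2707.6×1.4596 ≈ 3952 m/s.
Stage 2: m₀ = 16,480 kg, m_f = 16,480 − 10,200 = 6,280 kg; Δv = 334×9.81×ln(2.624) = 3276.5×0.9648 ≈ 3161 m/s.
Total Δv = 3952 + 3161 = 7113 m/s.

Δv ≈ 7110 m/s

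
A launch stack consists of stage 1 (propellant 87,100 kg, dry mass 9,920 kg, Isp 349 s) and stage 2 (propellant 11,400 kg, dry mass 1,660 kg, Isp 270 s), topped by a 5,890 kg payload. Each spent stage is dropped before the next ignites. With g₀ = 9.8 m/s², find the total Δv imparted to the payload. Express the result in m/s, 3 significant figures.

Δv ≈ 7190 m/s

Ignition mass of stage 1 = 87,100+9,920 + 11,400+1,660 + 5,890 = 115,970 kg.
Stage 1: m₀ = 115,970 kg, m_f = 115,970 − 87,100 = 28,870 kg; Δv = 349×9.8×ln(4.017) = 3420.2×1.3905 ≈ 4756 m/s.
Stage 2: m₀ = 18,950 kg, m_f = 18,950 − 11,400 = 7,550 kg; Δv = 270×9.8×ln(2.51) = 2646.0×0.9203 ≈ 2435 m/s.
Total Δv = 4756 + 2435 = 7191 m/s.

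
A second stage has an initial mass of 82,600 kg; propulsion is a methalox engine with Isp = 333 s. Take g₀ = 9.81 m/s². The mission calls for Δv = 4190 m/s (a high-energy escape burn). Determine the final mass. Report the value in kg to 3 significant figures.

final mass ≈ 22900 kg

v_e = Isp · g₀ = 333 × 9.81 = 3266.7 m/s.
Rocket equation: m₀/m_f = exp(Δv / v_e) = exp(4190 / 3266.7) = exp(1.2826) = 3.6061.
m_f = m₀ / 3.6061 = 82,600 / 3.6061 = 22,905.6 kg.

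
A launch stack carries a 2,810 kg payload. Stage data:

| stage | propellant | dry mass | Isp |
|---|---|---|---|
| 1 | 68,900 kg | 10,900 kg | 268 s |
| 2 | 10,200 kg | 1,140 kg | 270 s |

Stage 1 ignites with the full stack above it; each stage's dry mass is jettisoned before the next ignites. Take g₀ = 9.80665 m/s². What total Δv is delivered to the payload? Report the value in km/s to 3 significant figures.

Δv ≈ 6.85 km/s

Ignition mass of stage 1 = 68,900+10,900 + 10,200+1,140 + 2,810 = 93,950 kg.
Stage 1: m₀ = 93,950 kg, m_f = 93,950 − 68,900 = 25,050 kg; Δv = 268×9.80665×ln(3.75) = 2628.2×1.3219 ≈ 3474 m/s.
Stage 2: m₀ = 14,150 kg, m_f = 14,150 − 10,200 = 3,950 kg; Δv = 270×9.80665×ln(3.582) = 2647.8×1.2760 ≈ 3379 m/s.
Total Δv = 3474 + 3379 = 6853 m/s.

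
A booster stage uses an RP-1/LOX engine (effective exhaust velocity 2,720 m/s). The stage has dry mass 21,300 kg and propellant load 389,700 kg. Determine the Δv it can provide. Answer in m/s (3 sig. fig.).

Δv ≈ 8050 m/s

m₀ = m_dry + m_prop = 21,300 + 389,700 = 411,000 kg.
By the Tsiolkovsky rocket equation, Δv = v_e · ln(m₀/m_f) = 2720.0 × ln(19.3) = 2720.0 × 2.9599 ≈ 8050.9 m/s.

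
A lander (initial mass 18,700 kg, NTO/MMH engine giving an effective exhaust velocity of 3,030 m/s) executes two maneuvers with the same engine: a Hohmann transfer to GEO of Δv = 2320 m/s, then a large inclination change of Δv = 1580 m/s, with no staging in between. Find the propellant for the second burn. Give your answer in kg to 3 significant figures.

After the first burn: m = 18700 × exp(−2320/3030.0) = 18700 × 0.46502 = 8,695.87 kg.
After the second burn: m = 8,695.87 × exp(−1580/3030.0) = 8,695.87 × 0.59366 = 5,162.39 kg.
Second-burn propellant = 8,695.87 − 5,162.39 = 3,533.48 kg.

propellant for the second burn ≈ 3530 kg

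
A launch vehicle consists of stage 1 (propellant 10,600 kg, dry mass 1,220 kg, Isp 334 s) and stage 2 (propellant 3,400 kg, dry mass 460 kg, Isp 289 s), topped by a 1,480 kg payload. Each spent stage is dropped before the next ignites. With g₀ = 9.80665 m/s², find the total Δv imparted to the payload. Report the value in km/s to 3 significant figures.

Ignition mass of stage 1 = 10,600+1,220 + 3,400+460 + 1,480 = 17,160 kg.
Stage 1: m₀ = 17,160 kg, m_f = 17,160 − 10,600 = 6,560 kg; Δv = 334×9.80665×ln(2.616) = 3275.4×0.9616 ≈ 3150 m/s.
Stage 2: m₀ = 5,340 kg, m_f = 5,340 − 3,400 = 1,940 kg; Δv = 289×9.80665×ln(2.753) = 2834.1×1.0125 ≈ 2870 m/s.
Total Δv = 3150 + 2870 = 6020 m/s.

Δv ≈ 6.02 km/s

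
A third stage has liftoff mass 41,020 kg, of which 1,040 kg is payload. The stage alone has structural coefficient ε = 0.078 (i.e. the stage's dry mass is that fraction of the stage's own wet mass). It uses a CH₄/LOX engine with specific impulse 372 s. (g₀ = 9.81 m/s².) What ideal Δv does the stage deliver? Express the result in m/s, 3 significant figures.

Δv ≈ 8350 m/s

Stage wet mass = m₀ − payload = 41,020 − 1,040 = 39,980 kg.
Stage dry mass = ε × stage wet mass = 0.078 × 39,980 = 3,118.44 kg.
Burnout mass m_f = stage dry + payload = 3,118.44 + 1,040 = 4,158.44 kg.
v_e = Isp · g₀ = 372 × 9.81 = 3649.3 m/s.
Δv = v_e · ln(41,020/4,158.44) = 3649.3 × ln(9.864) = 3649.3 × 2.2889 ≈ 8353 m/s.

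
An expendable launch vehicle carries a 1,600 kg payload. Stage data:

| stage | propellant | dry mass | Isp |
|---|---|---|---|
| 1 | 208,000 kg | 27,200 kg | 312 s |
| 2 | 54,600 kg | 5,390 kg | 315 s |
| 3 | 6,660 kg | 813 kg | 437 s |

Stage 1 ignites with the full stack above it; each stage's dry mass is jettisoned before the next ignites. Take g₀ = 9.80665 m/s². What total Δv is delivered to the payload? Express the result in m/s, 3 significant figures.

Ignition mass of stage 1 = 208,000+27,200 + 54,600+5,390 + 6,660+813 + 1,600 = 304,263 kg.
Stage 1: m₀ = 304,263 kg, m_f = 304,263 − 208,000 = 96,263 kg; Δv = 312×9.80665×ln(3.161) = 3059.7×1.1508 ≈ 3521 m/s.
Stage 2: m₀ = 69,063 kg, m_f = 69,063 − 54,600 = 14,463 kg; Δv = 315×9.80665×ln(4.775) = 3089.1×1.5634 ≈ 4830 m/s.
Stage 3: m₀ = 9,073 kg, m_f = 9,073 − 6,660 = 2,413 kg; Δv = 437×9.80665×ln(3.76) = 4285.5×1.3244 ≈ 5676 m/s.
Total Δv = 3521 + 4830 + 5676 = 14027 m/s.

Δv ≈ 14000 m/s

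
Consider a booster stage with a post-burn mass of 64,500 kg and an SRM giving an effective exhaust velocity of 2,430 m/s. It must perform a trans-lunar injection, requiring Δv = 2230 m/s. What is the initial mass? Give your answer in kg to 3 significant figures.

initial mass ≈ 161000 kg

m₀/m_f = exp(Δv / v_e) = exp(2230 / 2430.0) = exp(0.9177) = 2.5035.
m₀ = m_f × 2.5035 = 64,500 × 2.5035 = 161,476 kg.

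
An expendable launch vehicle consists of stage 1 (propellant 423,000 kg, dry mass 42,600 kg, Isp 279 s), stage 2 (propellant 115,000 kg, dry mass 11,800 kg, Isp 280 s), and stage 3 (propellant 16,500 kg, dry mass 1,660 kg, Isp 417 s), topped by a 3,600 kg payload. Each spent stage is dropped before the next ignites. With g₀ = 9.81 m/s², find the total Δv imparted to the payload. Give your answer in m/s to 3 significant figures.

Ignition mass of stage 1 = 423,000+42,600 + 115,000+11,800 + 16,500+1,660 + 3,600 = 614,160 kg.
Stage 1: m₀ = 614,160 kg, m_f = 614,160 − 423,000 = 191,160 kg; Δv = 279×9.81×ln(3.213) = 2737.0×1.1671 ≈ 3194 m/s.
Stage 2: m₀ = 148,560 kg, m_f = 148,560 − 115,000 = 33,560 kg; Δv = 280×9.81×ln(4.427) = 2746.8×1.4877 ≈ 4086 m/s.
Stage 3: m₀ = 21,760 kg, m_f = 21,760 − 16,500 = 5,260 kg; Δv = 417×9.81×ln(4.137) = 4090.8×1.4199 ≈ 5809 m/s.
Total Δv = 3194 + 4086 + 5809 = 13089 m/s.

Δv ≈ 13100 m/s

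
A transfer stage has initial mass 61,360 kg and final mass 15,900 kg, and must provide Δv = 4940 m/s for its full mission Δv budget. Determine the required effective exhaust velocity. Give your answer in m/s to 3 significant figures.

v_e ≈ 3660 m/s

ln(m₀/m_f) = ln(61360/15900) = ln(3.859) = 1.3504.
v_e = Δv / ln(m₀/m_f) = 4940 / 1.3504 = 3658.1 m/s.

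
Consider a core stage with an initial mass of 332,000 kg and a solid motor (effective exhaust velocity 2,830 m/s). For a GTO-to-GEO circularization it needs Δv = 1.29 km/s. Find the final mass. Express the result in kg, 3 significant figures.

final mass ≈ 210000 kg

m₀/m_f = exp(Δv / v_e) = exp(1290 / 2830.0) = exp(0.4558) = 1.5775.
m_f = m₀ / 1.5775 = 332,000 / 1.5775 = 210,460 kg.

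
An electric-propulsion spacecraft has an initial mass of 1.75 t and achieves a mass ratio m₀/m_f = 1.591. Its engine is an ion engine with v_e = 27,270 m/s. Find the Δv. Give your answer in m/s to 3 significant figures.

Using Δv = v_e ln(m₀/m_f): Δv = v_e · ln(1.591) = 27270.0 × 0.4644 ≈ 12663.2 m/s.

Δv ≈ 12700 m/s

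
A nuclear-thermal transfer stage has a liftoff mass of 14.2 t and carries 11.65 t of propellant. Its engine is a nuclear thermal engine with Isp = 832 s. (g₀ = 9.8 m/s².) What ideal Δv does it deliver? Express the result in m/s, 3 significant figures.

Δv ≈ 14000 m/s

v_e = Isp · g₀ = 832 × 9.8 = 8153.6 m/s.
m_f = m₀ − m_prop = 14.2 − 11.65 = 2.55 t.
Δv = v_e · ln(m₀/m_f) = 8153.6 × ln(5.569) = 8153.6 × 1.7171 ≈ 14000.9 m/s.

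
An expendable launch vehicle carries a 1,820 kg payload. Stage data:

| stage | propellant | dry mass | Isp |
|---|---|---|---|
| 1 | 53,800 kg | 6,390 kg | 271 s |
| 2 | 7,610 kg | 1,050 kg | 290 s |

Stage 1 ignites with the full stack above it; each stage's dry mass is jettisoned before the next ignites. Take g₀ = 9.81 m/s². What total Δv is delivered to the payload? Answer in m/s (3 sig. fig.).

Ignition mass of stage 1 = 53,800+6,390 + 7,610+1,050 + 1,820 = 70,670 kg.
Stage 1: m₀ = 70,670 kg, m_f = 70,670 − 53,800 = 16,870 kg; Δv = 271×9.81×ln(4.189) = 2658.5×1.4325 ≈ 3808 m/s.
Stage 2: m₀ = 10,480 kg, m_f = 10,480 − 7,610 = 2,870 kg; Δv = 290×9.81×ln(3.652) = 2844.9×1.2952 ≈ 3685 m/s.
Total Δv = 3808 + 3685 = 7493 m/s.

Δv ≈ 7490 m/s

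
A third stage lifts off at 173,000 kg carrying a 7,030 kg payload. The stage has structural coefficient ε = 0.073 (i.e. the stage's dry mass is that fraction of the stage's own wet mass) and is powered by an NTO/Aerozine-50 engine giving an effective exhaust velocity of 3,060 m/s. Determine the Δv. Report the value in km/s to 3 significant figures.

Stage wet mass = m₀ − payload = 173,000 − 7,030 = 165,970 kg.
Stage dry mass = ε × stage wet mass = 0.073 × 165,970 = 12,115.8 kg.
Burnout mass m_f = stage dry + payload = 12,115.8 + 7,030 = 19,145.8 kg.
Δv = v_e · ln(173,000/19,145.8) = 3060.0 × ln(9.036) = 3060.0 × 2.2012 ≈ 6736 m/s.

Δv ≈ 6.74 km/s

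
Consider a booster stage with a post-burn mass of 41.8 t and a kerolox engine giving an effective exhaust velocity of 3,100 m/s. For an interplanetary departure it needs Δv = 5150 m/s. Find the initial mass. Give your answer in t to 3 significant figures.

initial mass ≈ 220 t

From the ideal rocket equation, m₀/m_f = exp(Δv / v_e) = exp(5150 / 3100.0) = exp(1.6613) = 5.2661.
m₀ = m_f × 5.2661 = 41.8 × 5.2661 = 220.123 t.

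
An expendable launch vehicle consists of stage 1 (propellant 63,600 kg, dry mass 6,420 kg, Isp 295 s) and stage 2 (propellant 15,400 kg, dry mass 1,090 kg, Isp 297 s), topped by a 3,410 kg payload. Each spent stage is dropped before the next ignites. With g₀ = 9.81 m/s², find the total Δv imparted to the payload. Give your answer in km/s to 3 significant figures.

Δv ≈ 7.89 km/s

Ignition mass of stage 1 = 63,600+6,420 + 15,400+1,090 + 3,410 = 89,920 kg.
Stage 1: m₀ = 89,920 kg, m_f = 89,920 − 63,600 = 26,320 kg; Δv = 295×9.81×ln(3.416) = 2894.0×1.2286 ≈ 3555 m/s.
Stage 2: m₀ = 19,900 kg, m_f = 19,900 − 15,400 = 4,500 kg; Δv = 297×9.81×ln(4.422) = 2913.6×1.4866 ≈ 4331 m/s.
Total Δv = 3555 + 4331 = 7886 m/s.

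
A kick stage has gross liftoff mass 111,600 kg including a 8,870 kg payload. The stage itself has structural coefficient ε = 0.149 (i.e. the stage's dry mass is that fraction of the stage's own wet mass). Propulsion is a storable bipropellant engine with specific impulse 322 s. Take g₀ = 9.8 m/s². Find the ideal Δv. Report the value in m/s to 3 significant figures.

Δv ≈ 4830 m/s

Stage wet mass = m₀ − payload = 111,600 − 8,870 = 102,730 kg.
Stage dry mass = ε × stage wet mass = 0.149 × 102,730 = 15,306.8 kg.
Burnout mass m_f = stage dry + payload = 15,306.8 + 8,870 = 24,176.8 kg.
v_e = Isp · g₀ = 322 × 9.8 = 3155.6 m/s.
By the Tsiolkovsky rocket equation, Δv = v_e · ln(111,600/24,176.8) = 3155.6 × ln(4.616) = 3155.6 × 1.5295 ≈ 4827 m/s.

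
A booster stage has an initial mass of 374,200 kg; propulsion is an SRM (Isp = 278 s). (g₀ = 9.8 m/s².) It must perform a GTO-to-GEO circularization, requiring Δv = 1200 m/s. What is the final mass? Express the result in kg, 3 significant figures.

final mass ≈ 241000 kg

v_e = Isp · g₀ = 278 × 9.8 = 2724.4 m/s.
Using Δv = v_e ln(m₀/m_f): m₀/m_f = exp(Δv / v_e) = exp(1200 / 2724.4) = exp(0.4405) = 1.5534.
m_f = m₀ / 1.5534 = 374,200 / 1.5534 = 240,891 kg.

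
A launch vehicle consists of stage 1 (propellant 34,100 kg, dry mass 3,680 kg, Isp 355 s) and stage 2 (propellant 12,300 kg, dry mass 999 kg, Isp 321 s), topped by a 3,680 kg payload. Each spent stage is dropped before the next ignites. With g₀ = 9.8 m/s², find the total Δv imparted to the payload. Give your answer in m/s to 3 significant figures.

Ignition mass of stage 1 = 34,100+3,680 + 12,300+999 + 3,680 = 54,759 kg.
Stage 1: m₀ = 54,759 kg, m_f = 54,759 − 34,100 = 20,659 kg; Δv = 355×9.8×ln(2.651) = 3479.0×0.9748 ≈ 3391 m/s.
Stage 2: m₀ = 16,979 kg, m_f = 16,979 − 12,300 = 4,679 kg; Δv = 321×9.8×ln(3.629) = 3145.8×1.2889 ≈ 4055 m/s.
Total Δv = 3391 + 4055 = 7446 m/s.

Δv ≈ 7450 m/s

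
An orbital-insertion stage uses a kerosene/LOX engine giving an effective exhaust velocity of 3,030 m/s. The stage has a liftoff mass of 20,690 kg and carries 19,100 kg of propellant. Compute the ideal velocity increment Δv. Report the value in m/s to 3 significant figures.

Δv ≈ 7770 m/s

m_f = m₀ − m_prop = 20,690 − 19,100 = 1,590 kg.
From the ideal rocket equation, Δv = v_e · ln(m₀/m_f) = 3030.0 × ln(13.01) = 3030.0 × 2.5659 ≈ 7774.7 m/s.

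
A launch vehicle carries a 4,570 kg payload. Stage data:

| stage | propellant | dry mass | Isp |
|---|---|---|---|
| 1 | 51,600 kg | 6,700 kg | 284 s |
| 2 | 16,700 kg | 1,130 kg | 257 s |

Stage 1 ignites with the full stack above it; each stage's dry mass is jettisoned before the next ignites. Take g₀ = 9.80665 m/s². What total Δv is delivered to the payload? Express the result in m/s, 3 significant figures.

Ignition mass of stage 1 = 51,600+6,700 + 16,700+1,130 + 4,570 = 80,700 kg.
Stage 1: m₀ = 80,700 kg, m_f = 80,700 − 51,600 = 29,100 kg; Δv = 284×9.80665×ln(2.773) = 2785.1×1.0200 ≈ 2841 m/s.
Stage 2: m₀ = 22,400 kg, m_f = 22,400 − 16,700 = 5,700 kg; Δv = 257×9.80665×ln(3.93) = 2520.3×1.3686 ≈ 3449 m/s.
Total Δv = 2841 + 3449 = 6290 m/s.

Δv ≈ 6290 m/s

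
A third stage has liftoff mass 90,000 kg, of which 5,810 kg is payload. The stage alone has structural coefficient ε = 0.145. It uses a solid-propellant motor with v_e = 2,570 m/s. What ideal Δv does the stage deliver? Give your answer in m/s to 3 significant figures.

Stage wet mass = m₀ − payload = 90,000 − 5,810 = 84,190 kg.
Stage dry mass = ε × stage wet mass = 0.145 × 84,190 = 12,207.6 kg.
Burnout mass m_f = stage dry + payload = 12,207.6 + 5,810 = 18,017.6 kg.
Δv = v_e · ln(90,000/18,017.6) = 2570.0 × ln(4.995) = 2570.0 × 1.6085 ≈ 4134 m/s.

Δv ≈ 4130 m/s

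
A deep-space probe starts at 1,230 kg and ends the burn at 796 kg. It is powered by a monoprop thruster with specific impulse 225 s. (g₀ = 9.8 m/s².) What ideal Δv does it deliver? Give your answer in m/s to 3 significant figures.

v_e = Isp · g₀ = 225 × 9.8 = 2205.0 m/s.
From the ideal rocket equation, Δv = v_e · ln(m₀/m_f) = 2205.0 × ln(1.545) = 2205.0 × 0.4352 ≈ 959.6 m/s.

Δv ≈ 960 m/s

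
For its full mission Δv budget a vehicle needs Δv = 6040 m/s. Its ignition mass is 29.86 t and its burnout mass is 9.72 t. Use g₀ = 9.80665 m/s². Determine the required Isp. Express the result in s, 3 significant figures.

ln(m₀/m_f) = ln(29860/9720) = ln(3.072) = 1.1223.
v_e = Δv / ln(m₀/m_f) = 6040 / 1.1223 = 5381.6 m/s.
Isp = v_e / g₀ = 5381.6 / 9.80665 = 548.8 s.

Isp ≈ 549 s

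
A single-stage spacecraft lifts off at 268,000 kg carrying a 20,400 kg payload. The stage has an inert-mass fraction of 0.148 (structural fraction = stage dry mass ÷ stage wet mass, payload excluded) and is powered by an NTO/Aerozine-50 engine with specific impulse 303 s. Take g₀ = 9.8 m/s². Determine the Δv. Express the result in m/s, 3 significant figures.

Δv ≈ 4590 m/s

Stage wet mass = m₀ − payload = 268,000 − 20,400 = 247,600 kg.
Stage dry mass = ε × stage wet mass = 0.148 × 247,600 = 36,644.8 kg.
Burnout mass m_f = stage dry + payload = 36,644.8 + 20,400 = 57,044.8 kg.
v_e = Isp · g₀ = 303 × 9.8 = 2969.4 m/s.
Δv = v_e · ln(268,000/57,044.8) = 2969.4 × ln(4.698) = 2969.4 × 1.5472 ≈ 4594 m/s.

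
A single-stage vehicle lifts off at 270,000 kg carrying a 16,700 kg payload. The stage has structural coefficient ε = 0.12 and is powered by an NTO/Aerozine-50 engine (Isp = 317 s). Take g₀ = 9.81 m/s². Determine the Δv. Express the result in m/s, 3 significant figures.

Δv ≈ 5430 m/s

Stage wet mass = m₀ − payload = 270,000 − 16,700 = 253,300 kg.
Stage dry mass = ε × stage wet mass = 0.12 × 253,300 = 30,396 kg.
Burnout mass m_f = stage dry + payload = 30,396 + 16,700 = 47,096 kg.
v_e = Isp · g₀ = 317 × 9.81 = 3109.8 m/s.
By the Tsiolkovsky rocket equation, Δv = v_e · ln(270,000/47,096) = 3109.8 × ln(5.733) = 3109.8 × 1.7462 ≈ 5430 m/s.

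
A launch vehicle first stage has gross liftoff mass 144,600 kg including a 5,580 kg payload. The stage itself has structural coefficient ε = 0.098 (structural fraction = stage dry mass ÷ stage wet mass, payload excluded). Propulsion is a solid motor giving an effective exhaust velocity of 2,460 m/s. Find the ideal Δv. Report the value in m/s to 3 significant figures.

Δv ≈ 4970 m/s

Stage wet mass = m₀ − payload = 144,600 − 5,580 = 139,020 kg.
Stage dry mass = ε × stage wet mass = 0.098 × 139,020 = 13,624 kg.
Burnout mass m_f = stage dry + payload = 13,624 + 5,580 = 19,204 kg.
Rocket equation: Δv = v_e · ln(144,600/19,204) = 2460.0 × ln(7.53) = 2460.0 × 2.0189 ≈ 4966 m/s.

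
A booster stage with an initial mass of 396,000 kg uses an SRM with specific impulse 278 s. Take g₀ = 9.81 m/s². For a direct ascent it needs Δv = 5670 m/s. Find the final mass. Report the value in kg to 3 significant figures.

v_e = Isp · g₀ = 278 × 9.81 = 2727.2 m/s.
m₀/m_f = exp(Δv / v_e) = exp(5670 / 2727.2) = exp(2.0791) = 7.9970.
m_f = m₀ / 7.9970 = 396,000 / 7.9970 = 49,518.6 kg.

final mass ≈ 49500 kg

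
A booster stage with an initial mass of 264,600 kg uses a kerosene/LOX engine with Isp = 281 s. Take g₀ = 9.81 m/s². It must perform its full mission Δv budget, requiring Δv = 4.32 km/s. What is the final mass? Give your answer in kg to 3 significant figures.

final mass ≈ 55200 kg

v_e = Isp · g₀ = 281 × 9.81 = 2756.6 m/s.
From the ideal rocket equation, m₀/m_f = exp(Δv / v_e) = exp(4320 / 2756.6) = exp(1.5671) = 4.7929.
m_f = m₀ / 4.7929 = 264,600 / 4.7929 = 55,206.7 kg.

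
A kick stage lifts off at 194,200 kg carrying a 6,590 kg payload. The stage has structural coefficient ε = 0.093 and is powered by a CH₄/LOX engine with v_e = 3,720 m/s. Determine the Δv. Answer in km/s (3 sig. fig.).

Δv ≈ 7.77 km/s

Stage wet mass = m₀ − payload = 194,200 − 6,590 = 187,610 kg.
Stage dry mass = ε × stage wet mass = 0.093 × 187,610 = 17,447.7 kg.
Burnout mass m_f = stage dry + payload = 17,447.7 + 6,590 = 24,037.7 kg.
Rocket equation: Δv = v_e · ln(194,200/24,037.7) = 3720.0 × ln(8.079) = 3720.0 × 2.0893 ≈ 7772 m/s.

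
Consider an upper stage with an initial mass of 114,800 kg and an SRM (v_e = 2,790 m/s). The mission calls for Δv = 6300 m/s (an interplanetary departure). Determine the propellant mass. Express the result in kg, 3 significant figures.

propellant mass ≈ 103000 kg

m₀/m_f = exp(Δv / v_e) = exp(6300 / 2790.0) = exp(2.2581) = 9.5646.
m_f = 114,800 / 9.5646 = 12,002.6 kg, so propellant = m₀ − m_f = 114,800 − 12,002.6 = 102,797.4 kg.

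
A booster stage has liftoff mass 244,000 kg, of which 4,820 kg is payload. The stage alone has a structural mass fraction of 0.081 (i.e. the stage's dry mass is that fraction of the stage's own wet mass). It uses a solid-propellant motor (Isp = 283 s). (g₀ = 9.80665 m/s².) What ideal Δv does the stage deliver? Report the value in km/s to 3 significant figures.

Stage wet mass = m₀ − payload = 244,000 − 4,820 = 239,180 kg.
Stage dry mass = ε × stage wet mass = 0.081 × 239,180 = 19,373.6 kg.
Burnout mass m_f = stage dry + payload = 19,373.6 + 4,820 = 24,193.6 kg.
v_e = Isp · g₀ = 283 × 9.80665 = 2775.3 m/s.
Δv = v_e · ln(244,000/24,193.6) = 2775.3 × ln(10.09) = 2775.3 × 2.3111 ≈ 6414 m/s.

Δv ≈ 6.41 km/s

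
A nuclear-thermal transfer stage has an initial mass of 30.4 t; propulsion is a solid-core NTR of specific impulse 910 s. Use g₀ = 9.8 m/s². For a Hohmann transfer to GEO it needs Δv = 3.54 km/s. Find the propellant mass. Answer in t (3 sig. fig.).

propellant mass ≈ 9.96 t

v_e = Isp · g₀ = 910 × 9.8 = 8918.0 m/s.
By the Tsiolkovsky rocket equation, m₀/m_f = exp(Δv / v_e) = exp(3540 / 8918.0) = exp(0.3969) = 1.4873.
m_f = 30.4 / 1.4873 = 20.4397 t, so propellant = m₀ − m_f = 30.4 − 20.4397 = 9.9603 t.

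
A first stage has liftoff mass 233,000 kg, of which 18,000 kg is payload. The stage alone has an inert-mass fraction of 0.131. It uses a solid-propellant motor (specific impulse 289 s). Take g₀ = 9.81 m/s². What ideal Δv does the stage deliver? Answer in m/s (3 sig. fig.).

Δv ≈ 4590 m/s

Stage wet mass = m₀ − payload = 233,000 − 18,000 = 215,000 kg.
Stage dry mass = ε × stage wet mass = 0.131 × 215,000 = 28,165 kg.
Burnout mass m_f = stage dry + payload = 28,165 + 18,000 = 46,165 kg.
v_e = Isp · g₀ = 289 × 9.81 = 2835.1 m/s.
Δv = v_e · ln(233,000/46,165) = 2835.1 × ln(5.047) = 2835.1 × 1.6188 ≈ 4589 m/s.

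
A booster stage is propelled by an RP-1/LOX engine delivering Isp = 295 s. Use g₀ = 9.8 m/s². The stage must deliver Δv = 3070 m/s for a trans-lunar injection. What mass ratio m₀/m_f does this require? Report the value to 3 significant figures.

mass ratio ≈ 2.89

v_e = Isp · g₀ = 295 × 9.8 = 2891.0 m/s.
From the ideal rocket equation, m₀/m_f = exp(Δv / v_e) = exp(3070 / 2891.0) = exp(1.0619) = 2.8919.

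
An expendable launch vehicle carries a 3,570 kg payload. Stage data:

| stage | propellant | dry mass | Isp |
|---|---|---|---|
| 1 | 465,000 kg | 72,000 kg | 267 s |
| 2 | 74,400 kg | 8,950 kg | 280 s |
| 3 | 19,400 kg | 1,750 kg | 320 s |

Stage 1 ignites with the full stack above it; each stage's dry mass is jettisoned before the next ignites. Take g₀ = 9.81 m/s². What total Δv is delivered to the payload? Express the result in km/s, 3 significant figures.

Δv ≈ 11.4 km/s

Ignition mass of stage 1 = 465,000+72,000 + 74,400+8,950 + 19,400+1,750 + 3,570 = 645,070 kg.
Stage 1: m₀ = 645,070 kg, m_f = 645,070 − 465,000 = 180,070 kg; Δv = 267×9.81×ln(3.582) = 2619.3×1.2760 ≈ 3342 m/s.
Stage 2: m₀ = 108,070 kg, m_f = 108,070 − 74,400 = 33,670 kg; Δv = 280×9.81×ln(3.21) = 2746.8×1.1662 ≈ 3203 m/s.
Stage 3: m₀ = 24,720 kg, m_f = 24,720 − 19,400 = 5,320 kg; Δv = 320×9.81×ln(4.647) = 3139.2×1.5361 ≈ 4822 m/s.
Total Δv = 3342 + 3203 + 4822 = 11367 m/s.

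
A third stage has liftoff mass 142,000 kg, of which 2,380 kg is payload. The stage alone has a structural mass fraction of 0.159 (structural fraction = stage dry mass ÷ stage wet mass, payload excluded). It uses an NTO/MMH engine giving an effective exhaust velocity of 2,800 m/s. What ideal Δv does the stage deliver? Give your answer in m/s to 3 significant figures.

Stage wet mass = m₀ − payload = 142,000 − 2,380 = 139,620 kg.
Stage dry mass = ε × stage wet mass = 0.159 × 139,620 = 22,199.6 kg.
Burnout mass m_f = stage dry + payload = 22,199.6 + 2,380 = 24,579.6 kg.
Δv = v_e · ln(142,000/24,579.6) = 2800.0 × ln(5.777) = 2800.0 × 1.7539 ≈ 4911 m/s.

Δv ≈ 4910 m/s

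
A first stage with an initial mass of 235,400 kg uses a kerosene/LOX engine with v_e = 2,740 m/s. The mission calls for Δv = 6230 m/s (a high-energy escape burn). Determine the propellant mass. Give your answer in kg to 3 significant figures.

propellant mass ≈ 211000 kg

m₀/m_f = exp(Δv / v_e) = exp(6230 / 2740.0) = exp(2.2737) = 9.7155.
m_f = 235,400 / 9.7155 = 24,229.3 kg, so propellant = m₀ − m_f = 235,400 − 24,229.3 = 211,170.7 kg.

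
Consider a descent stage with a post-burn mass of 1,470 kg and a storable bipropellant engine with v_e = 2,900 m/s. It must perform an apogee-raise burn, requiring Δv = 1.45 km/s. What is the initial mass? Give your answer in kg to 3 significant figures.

initial mass ≈ 2420 kg

m₀/m_f = exp(Δv / v_e) = exp(1450 / 2900.0) = exp(0.5000) = 1.6487.
m₀ = m_f × 1.6487 = 1,470 × 1.6487 = 2,423.59 kg.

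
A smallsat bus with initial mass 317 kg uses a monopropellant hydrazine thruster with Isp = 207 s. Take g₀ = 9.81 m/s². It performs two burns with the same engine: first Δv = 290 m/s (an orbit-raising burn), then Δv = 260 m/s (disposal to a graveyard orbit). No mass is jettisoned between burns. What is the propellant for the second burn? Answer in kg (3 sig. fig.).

v_e = Isp · g₀ = 207 × 9.81 = 2030.7 m/s.
After the first burn: m = 317 × exp(−290/2030.7) = 317 × 0.86692 = 274.814 kg.
After the second burn: m = 274.814 × exp(−260/2030.7) = 274.814 × 0.87982 = 241.787 kg.
Second-burn propellant = 274.814 − 241.787 = 33.027 kg.

propellant for the second burn ≈ 33.0 kg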